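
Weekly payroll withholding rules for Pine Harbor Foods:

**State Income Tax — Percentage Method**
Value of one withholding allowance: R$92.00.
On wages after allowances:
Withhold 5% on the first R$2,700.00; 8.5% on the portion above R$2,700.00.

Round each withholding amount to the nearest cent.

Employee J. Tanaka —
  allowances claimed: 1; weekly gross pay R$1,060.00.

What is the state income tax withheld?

R$48.40

State Income Tax: taxable = R$1,060.00 − 1×R$92.00 = R$968.00
  5% × R$968.00 = R$48.40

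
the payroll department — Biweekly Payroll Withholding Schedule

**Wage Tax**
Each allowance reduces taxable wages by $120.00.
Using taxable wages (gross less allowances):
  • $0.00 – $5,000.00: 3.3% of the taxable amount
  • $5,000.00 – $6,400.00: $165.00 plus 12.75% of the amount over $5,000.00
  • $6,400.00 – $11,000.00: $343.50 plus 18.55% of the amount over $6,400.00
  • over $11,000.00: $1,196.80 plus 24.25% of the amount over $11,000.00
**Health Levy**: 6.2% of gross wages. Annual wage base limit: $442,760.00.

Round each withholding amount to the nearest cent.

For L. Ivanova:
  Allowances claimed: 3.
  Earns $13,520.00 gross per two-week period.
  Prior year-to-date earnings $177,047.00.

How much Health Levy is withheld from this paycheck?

$838.24

Health Levy: 6.2% × $13,520.00 = $838.24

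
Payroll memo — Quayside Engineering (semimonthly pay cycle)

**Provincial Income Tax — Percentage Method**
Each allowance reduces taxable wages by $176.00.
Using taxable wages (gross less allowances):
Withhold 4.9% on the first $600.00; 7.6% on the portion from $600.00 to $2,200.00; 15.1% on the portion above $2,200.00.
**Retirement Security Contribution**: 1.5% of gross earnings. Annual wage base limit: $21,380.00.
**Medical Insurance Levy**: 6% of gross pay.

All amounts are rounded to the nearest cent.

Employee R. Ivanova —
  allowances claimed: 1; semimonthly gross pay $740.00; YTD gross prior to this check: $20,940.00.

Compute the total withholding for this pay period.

$78.64

Provincial Income Tax: taxable = $740.00 − 1×$176.00 = $564.00
  4.9% × $564.00 = $27.64
Retirement Security Contribution: cap $21,380.00 − YTD $20,940.00 = $440.00 subject; 1.5% × $440.00 = $6.60
Medical Insurance Levy: 6% × $740.00 = $44.40
Total: $27.64 + $6.60 + $44.40 = $78.64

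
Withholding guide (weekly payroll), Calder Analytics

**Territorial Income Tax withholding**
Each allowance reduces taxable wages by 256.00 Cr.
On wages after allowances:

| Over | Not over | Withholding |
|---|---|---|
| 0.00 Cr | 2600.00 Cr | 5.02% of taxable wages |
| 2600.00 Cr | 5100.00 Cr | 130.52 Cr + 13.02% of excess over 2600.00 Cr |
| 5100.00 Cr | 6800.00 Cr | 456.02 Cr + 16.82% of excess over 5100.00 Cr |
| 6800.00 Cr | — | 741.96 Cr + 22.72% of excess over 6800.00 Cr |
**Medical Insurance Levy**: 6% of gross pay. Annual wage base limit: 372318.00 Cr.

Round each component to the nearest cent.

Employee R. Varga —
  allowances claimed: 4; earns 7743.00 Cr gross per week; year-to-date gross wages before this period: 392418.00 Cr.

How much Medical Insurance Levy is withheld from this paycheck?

Medical Insurance Levy: YTD 392418.00 Cr ≥ cap 372318.00 Cr → 0.00 Cr

0.00 Cr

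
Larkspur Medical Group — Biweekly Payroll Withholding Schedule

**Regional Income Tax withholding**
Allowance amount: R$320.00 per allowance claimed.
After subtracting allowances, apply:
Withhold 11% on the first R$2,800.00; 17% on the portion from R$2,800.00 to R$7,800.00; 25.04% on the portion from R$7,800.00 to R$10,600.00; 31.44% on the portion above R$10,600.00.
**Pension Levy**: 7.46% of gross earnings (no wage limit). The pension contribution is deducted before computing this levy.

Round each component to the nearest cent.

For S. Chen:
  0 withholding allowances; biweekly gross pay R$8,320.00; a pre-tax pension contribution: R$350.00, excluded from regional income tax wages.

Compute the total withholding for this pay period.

R$1,795.13

Regional Income Tax: taxable = R$8,320.00 − R$350.00 = R$7,970.00
  R$1,158.00 + 25.04% × (R$7,970.00 − R$7,800.00) = R$1,158.00 + 25.04% × R$170.00 = R$1,200.57
Pension Levy: 7.46% × R$7,970.00 = R$594.56
Total: R$1,200.57 + R$594.56 = R$1,795.13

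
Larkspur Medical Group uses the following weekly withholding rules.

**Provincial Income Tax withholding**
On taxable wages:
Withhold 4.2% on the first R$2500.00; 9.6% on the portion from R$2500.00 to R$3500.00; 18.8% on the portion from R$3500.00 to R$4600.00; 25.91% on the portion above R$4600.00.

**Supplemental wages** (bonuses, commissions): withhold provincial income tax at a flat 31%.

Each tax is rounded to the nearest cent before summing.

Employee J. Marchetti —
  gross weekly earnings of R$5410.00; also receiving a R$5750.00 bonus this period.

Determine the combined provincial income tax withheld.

Provincial Income Tax: taxable = R$5410.00
  R$407.80 + 25.91% × (R$5410.00 − R$4600.00) = R$407.80 + 25.91% × R$810.00 = R$617.67
Supplemental (31% flat on bonus): 31% × R$5750.00 = R$1782.50
Total provincial income tax: R$617.67 + R$1782.50 = R$2400.17

R$2400.17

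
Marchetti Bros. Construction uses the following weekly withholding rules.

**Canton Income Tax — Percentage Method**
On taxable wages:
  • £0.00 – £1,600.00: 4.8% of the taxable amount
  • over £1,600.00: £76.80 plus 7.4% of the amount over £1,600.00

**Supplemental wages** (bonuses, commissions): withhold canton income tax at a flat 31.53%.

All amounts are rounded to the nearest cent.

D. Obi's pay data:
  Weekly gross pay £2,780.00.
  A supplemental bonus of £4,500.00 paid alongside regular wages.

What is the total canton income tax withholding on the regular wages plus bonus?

£1,582.97

Canton Income Tax: taxable = £2,780.00
  £76.80 + 7.4% × (£2,780.00 − £1,600.00) = £76.80 + 7.4% × £1,180.00 = £164.12
Supplemental (31.53% flat on bonus): 31.53% × £4,500.00 = £1,418.85
Total canton income tax: £164.12 + £1,418.85 = £1,582.97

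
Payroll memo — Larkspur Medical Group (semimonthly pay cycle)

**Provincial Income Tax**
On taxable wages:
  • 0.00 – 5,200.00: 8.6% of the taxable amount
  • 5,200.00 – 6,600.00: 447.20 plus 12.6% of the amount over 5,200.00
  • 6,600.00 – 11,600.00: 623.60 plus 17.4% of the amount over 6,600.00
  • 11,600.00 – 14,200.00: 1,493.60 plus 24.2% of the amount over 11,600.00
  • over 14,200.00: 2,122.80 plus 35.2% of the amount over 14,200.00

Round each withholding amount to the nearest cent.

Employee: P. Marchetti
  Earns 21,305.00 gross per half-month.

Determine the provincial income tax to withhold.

Provincial Income Tax: taxable = 21,305.00
  2,122.80 + 35.2% × (21,305.00 − 14,200.00) = 2,122.80 + 35.2% × 7,105.00 = 4,623.76

4,623.76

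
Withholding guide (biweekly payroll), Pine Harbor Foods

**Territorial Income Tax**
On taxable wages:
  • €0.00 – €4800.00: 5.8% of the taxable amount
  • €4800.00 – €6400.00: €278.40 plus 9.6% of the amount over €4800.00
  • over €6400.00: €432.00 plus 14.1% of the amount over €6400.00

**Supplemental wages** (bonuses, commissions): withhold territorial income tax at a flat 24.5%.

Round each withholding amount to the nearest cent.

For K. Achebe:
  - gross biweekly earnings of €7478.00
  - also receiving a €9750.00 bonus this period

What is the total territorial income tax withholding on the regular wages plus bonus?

Territorial Income Tax: taxable = €7478.00
  €432.00 + 14.1% × (€7478.00 − €6400.00) = €432.00 + 14.1% × €1078.00 = €584.00
Supplemental (24.5% flat on bonus): 24.5% × €9750.00 = €2388.75
Total territorial income tax: €584.00 + €2388.75 = €2972.75

€2972.75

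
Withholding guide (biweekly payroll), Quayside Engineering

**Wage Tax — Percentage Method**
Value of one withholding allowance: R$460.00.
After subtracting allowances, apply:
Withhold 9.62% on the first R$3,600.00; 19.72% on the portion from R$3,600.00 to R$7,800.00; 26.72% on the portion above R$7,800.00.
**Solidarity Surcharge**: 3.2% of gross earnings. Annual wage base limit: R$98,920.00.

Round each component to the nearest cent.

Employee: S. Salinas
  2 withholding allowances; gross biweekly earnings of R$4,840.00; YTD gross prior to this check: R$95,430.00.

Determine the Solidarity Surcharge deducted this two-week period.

Solidarity Surcharge: cap R$98,920.00 − YTD R$95,430.00 = R$3,490.00 subject; 3.2% × R$3,490.00 = R$111.68

R$111.68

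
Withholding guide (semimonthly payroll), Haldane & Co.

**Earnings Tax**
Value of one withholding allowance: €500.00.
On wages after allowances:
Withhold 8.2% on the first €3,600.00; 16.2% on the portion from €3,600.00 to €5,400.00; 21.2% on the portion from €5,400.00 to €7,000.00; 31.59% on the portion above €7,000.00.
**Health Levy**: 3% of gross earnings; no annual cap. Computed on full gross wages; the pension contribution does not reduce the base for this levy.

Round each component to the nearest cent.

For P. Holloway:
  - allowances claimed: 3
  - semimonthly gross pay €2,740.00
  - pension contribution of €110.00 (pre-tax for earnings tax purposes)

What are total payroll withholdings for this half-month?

Earnings Tax: taxable = €2,740.00 − €110.00 − 3×€500.00 = €1,130.00
  8.2% × €1,130.00 = €92.66
Health Levy: 3% × €2,740.00 = €82.20
Total: €92.66 + €82.20 = €174.86

€174.86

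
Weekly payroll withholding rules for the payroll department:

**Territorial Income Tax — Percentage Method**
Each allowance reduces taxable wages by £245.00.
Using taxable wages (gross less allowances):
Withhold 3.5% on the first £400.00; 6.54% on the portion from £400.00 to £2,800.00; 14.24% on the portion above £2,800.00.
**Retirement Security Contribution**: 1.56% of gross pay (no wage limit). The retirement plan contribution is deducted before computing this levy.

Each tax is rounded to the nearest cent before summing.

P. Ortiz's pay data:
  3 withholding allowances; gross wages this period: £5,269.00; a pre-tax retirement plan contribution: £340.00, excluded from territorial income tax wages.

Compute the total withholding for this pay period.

£446.36

Territorial Income Tax: taxable = £5,269.00 − £340.00 − 3×£245.00 = £4,194.00
  £170.96 + 14.24% × (£4,194.00 − £2,800.00) = £170.96 + 14.24% × £1,394.00 = £369.47
Retirement Security Contribution: 1.56% × £4,929.00 = £76.89
Total: £369.47 + £76.89 = £446.36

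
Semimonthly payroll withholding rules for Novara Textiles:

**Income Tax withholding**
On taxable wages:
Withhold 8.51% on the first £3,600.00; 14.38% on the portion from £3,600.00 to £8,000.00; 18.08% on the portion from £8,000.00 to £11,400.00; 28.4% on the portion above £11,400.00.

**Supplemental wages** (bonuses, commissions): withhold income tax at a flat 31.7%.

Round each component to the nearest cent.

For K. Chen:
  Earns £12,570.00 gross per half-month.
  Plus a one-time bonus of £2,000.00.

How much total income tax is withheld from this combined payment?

Income Tax: taxable = £12,570.00
  £1,553.80 + 28.4% × (£12,570.00 − £11,400.00) = £1,553.80 + 28.4% × £1,170.00 = £1,886.08
Supplemental (31.7% flat on bonus): 31.7% × £2,000.00 = £634.00
Total income tax: £1,886.08 + £634.00 = £2,520.08

£2,520.08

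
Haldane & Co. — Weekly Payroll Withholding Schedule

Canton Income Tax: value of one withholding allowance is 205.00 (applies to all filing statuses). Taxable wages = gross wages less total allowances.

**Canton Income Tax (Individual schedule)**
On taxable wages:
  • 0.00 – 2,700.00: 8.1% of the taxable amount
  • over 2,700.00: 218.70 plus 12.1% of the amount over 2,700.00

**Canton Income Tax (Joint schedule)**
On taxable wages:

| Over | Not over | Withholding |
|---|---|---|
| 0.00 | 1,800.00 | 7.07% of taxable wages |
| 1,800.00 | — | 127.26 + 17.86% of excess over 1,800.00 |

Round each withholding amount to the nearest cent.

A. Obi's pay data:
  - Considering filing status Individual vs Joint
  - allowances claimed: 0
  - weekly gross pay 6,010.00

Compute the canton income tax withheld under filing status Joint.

Canton Income Tax (Joint): taxable = 6,010.00
  127.26 + 17.86% × (6,010.00 − 1,800.00) = 127.26 + 17.86% × 4,210.00 = 879.17

879.17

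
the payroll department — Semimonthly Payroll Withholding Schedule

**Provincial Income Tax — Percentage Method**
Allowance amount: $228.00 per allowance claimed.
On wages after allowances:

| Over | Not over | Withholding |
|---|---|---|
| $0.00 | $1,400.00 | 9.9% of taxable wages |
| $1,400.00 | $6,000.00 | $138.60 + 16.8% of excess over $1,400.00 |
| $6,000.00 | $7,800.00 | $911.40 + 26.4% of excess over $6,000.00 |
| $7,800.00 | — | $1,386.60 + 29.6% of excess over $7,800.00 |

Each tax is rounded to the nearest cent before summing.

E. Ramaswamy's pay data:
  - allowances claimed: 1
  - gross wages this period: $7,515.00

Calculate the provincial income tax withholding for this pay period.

$1,251.17

Provincial Income Tax: taxable = $7,515.00 − 1×$228.00 = $7,287.00
  $911.40 + 26.4% × ($7,287.00 − $6,000.00) = $911.40 + 26.4% × $1,287.00 = $1,251.17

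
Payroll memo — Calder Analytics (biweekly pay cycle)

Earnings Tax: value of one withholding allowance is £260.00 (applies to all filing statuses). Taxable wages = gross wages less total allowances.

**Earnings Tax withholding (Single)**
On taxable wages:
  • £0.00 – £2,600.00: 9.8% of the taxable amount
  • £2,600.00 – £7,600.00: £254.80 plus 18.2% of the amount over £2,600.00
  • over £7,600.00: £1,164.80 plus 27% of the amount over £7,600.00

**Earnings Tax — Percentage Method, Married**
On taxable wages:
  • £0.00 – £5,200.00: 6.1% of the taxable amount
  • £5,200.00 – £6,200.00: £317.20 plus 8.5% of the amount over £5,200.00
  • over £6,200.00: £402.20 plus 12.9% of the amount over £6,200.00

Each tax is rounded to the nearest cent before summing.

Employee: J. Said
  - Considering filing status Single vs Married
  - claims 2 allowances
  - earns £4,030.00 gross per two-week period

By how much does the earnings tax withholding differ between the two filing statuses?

£206.31

Earnings Tax (Single): taxable = £4,030.00 − 2×£260.00 = £3,510.00
  £254.80 + 18.2% × (£3,510.00 − £2,600.00) = £254.80 + 18.2% × £910.00 = £420.42
Earnings Tax (Married): taxable = £4,030.00 − 2×£260.00 = £3,510.00
  6.1% × £3,510.00 = £214.11
Difference: |£420.42 − £214.11| = £206.31 (higher under Single)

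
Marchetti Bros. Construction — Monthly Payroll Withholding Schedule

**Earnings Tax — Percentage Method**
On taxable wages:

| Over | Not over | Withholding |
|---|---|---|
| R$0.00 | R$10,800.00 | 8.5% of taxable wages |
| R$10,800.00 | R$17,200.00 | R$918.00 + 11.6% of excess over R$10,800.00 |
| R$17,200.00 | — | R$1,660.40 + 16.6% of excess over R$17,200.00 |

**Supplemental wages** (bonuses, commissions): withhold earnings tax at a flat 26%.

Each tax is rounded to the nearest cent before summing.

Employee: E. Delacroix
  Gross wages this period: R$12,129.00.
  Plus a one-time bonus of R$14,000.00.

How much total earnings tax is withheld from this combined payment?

R$4,712.16

Earnings Tax: taxable = R$12,129.00
  R$918.00 + 11.6% × (R$12,129.00 − R$10,800.00) = R$918.00 + 11.6% × R$1,329.00 = R$1,072.16
Supplemental (26% flat on bonus): 26% × R$14,000.00 = R$3,640.00
Total earnings tax: R$1,072.16 + R$3,640.00 = R$4,712.16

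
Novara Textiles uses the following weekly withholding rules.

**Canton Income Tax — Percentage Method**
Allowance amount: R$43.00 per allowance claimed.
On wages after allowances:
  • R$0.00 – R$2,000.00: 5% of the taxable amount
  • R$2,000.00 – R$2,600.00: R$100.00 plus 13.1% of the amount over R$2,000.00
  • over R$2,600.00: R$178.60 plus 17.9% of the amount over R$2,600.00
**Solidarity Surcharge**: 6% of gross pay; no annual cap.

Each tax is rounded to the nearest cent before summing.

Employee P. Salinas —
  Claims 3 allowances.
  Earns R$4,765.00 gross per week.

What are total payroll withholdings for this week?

R$828.94

Canton Income Tax: taxable = R$4,765.00 − 3×R$43.00 = R$4,636.00
  R$178.60 + 17.9% × (R$4,636.00 − R$2,600.00) = R$178.60 + 17.9% × R$2,036.00 = R$543.04
Solidarity Surcharge: 6% × R$4,765.00 = R$285.90
Total: R$543.04 + R$285.90 = R$828.94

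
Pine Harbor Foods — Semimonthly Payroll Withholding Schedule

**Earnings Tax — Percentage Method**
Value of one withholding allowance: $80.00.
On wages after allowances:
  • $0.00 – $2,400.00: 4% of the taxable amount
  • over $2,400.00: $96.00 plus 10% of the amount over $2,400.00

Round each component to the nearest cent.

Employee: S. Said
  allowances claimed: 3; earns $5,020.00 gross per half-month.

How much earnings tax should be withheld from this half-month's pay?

$334.00

Earnings Tax: taxable = $5,020.00 − 3×$80.00 = $4,780.00
  $96.00 + 10% × ($4,780.00 − $2,400.00) = $96.00 + 10% × $2,380.00 = $334.00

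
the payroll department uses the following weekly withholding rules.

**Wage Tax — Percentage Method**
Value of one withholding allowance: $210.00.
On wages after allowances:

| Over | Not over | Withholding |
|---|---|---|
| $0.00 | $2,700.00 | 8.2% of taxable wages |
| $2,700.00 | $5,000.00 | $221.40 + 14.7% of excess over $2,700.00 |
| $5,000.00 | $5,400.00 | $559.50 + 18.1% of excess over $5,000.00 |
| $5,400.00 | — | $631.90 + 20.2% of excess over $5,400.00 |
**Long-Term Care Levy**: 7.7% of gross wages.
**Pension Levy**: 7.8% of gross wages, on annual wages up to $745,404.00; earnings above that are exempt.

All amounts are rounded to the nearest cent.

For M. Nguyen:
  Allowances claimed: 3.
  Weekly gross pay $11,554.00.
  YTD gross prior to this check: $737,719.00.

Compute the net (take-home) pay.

$8,317.16

Wage Tax: taxable = $11,554.00 − 3×$210.00 = $10,924.00
  $631.90 + 20.2% × ($10,924.00 − $5,400.00) = $631.90 + 20.2% × $5,524.00 = $1,747.75
Long-Term Care Levy: 7.7% × $11,554.00 = $889.66
Pension Levy: cap $745,404.00 − YTD $737,719.00 = $7,685.00 subject; 7.8% × $7,685.00 = $599.43
Total withheld: $1,747.75 + $889.66 + $599.43 = $3,236.84
Net pay: $11,554.00 − $3,236.84 = $8,317.16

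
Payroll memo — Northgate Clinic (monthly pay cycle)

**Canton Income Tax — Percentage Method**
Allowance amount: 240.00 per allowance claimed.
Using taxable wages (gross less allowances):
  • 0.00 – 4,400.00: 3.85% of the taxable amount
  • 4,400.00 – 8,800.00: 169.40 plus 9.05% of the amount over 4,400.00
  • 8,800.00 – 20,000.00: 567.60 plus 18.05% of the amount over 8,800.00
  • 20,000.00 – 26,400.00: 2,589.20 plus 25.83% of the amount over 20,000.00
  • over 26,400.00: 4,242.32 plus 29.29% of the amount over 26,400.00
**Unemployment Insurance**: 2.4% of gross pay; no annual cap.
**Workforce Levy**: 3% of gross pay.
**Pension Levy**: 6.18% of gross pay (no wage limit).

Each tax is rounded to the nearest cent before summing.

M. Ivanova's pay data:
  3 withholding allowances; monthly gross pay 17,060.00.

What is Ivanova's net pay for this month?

13,155.88

Canton Income Tax: taxable = 17,060.00 − 3×240.00 = 16,340.00
  567.60 + 18.05% × (16,340.00 − 8,800.00) = 567.60 + 18.05% × 7,540.00 = 1,928.57
Unemployment Insurance: 2.4% × 17,060.00 = 409.44
Workforce Levy: 3% × 17,060.00 = 511.80
Pension Levy: 6.18% × 17,060.00 = 1,054.31
Total withheld: 1,928.57 + 409.44 + 511.80 + 1,054.31 = 3,904.12
Net pay: 17,060.00 − 3,904.12 = 13,155.88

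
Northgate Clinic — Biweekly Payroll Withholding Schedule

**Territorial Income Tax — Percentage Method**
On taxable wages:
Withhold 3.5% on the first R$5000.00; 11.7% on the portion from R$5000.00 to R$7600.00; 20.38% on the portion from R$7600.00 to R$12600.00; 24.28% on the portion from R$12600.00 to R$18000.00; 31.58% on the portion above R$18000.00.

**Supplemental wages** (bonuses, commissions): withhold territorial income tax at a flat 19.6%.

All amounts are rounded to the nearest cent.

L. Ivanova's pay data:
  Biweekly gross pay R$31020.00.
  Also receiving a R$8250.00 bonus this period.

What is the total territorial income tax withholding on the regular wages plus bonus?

R$8538.04

Territorial Income Tax: taxable = R$31020.00
  R$2809.32 + 31.58% × (R$31020.00 − R$18000.00) = R$2809.32 + 31.58% × R$13020.00 = R$6921.04
Supplemental (19.6% flat on bonus): 19.6% × R$8250.00 = R$1617.00
Total territorial income tax: R$6921.04 + R$1617.00 = R$8538.04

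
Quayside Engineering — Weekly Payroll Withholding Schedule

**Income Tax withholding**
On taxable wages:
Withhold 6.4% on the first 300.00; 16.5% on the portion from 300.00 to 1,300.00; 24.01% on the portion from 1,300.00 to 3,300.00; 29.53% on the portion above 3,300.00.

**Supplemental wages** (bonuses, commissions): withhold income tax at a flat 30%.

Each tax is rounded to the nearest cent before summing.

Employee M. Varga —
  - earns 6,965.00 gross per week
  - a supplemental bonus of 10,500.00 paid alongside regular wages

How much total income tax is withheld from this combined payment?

4,896.67

Income Tax: taxable = 6,965.00
  664.40 + 29.53% × (6,965.00 − 3,300.00) = 664.40 + 29.53% × 3,665.00 = 1,746.67
Supplemental (30% flat on bonus): 30% × 10,500.00 = 3,150.00
Total income tax: 1,746.67 + 3,150.00 = 4,896.67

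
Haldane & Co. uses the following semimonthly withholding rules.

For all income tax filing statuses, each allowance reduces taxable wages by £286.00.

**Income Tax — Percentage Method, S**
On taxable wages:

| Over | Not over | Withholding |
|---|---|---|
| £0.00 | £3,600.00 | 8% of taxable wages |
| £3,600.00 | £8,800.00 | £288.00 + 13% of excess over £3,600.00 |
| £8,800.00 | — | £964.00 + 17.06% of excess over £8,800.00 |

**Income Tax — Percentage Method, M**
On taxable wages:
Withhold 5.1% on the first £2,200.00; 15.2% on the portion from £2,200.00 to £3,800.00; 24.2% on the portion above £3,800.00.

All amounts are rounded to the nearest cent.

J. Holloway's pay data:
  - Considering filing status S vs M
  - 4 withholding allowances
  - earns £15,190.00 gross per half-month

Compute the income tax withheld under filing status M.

Income Tax (M): taxable = £15,190.00 − 4×£286.00 = £14,046.00
  £355.40 + 24.2% × (£14,046.00 − £3,800.00) = £355.40 + 24.2% × £10,246.00 = £2,834.93

£2,834.93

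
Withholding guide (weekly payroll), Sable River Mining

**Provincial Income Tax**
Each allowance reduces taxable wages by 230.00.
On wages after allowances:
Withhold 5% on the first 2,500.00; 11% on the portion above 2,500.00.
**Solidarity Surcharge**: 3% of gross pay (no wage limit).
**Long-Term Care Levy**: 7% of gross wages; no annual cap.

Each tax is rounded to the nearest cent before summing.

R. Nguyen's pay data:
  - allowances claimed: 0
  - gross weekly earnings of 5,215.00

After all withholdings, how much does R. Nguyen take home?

Provincial Income Tax: taxable = 5,215.00
  125.00 + 11% × (5,215.00 − 2,500.00) = 125.00 + 11% × 2,715.00 = 423.65
Solidarity Surcharge: 3% × 5,215.00 = 156.45
Long-Term Care Levy: 7% × 5,215.00 = 365.05
Total withheld: 423.65 + 156.45 + 365.05 = 945.15
Net pay: 5,215.00 − 945.15 = 4,269.85

4,269.85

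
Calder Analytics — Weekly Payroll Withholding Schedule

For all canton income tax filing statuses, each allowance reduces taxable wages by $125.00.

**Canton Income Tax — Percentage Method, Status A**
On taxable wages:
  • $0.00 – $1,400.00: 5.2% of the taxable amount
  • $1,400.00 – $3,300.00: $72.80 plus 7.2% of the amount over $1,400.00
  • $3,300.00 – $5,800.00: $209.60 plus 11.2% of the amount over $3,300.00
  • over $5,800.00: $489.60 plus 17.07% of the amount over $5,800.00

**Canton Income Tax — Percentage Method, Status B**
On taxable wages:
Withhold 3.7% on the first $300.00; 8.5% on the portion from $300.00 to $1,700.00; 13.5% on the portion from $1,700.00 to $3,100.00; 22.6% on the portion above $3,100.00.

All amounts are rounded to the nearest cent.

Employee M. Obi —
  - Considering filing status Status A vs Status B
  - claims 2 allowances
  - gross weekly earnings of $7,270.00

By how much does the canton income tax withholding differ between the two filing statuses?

$507.17

Canton Income Tax (Status A): taxable = $7,270.00 − 2×$125.00 = $7,020.00
  $489.60 + 17.07% × ($7,020.00 − $5,800.00) = $489.60 + 17.07% × $1,220.00 = $697.85
Canton Income Tax (Status B): taxable = $7,270.00 − 2×$125.00 = $7,020.00
  $319.10 + 22.6% × ($7,020.00 − $3,100.00) = $319.10 + 22.6% × $3,920.00 = $1,205.02
Difference: |$697.85 − $1,205.02| = $507.17 (higher under Status B)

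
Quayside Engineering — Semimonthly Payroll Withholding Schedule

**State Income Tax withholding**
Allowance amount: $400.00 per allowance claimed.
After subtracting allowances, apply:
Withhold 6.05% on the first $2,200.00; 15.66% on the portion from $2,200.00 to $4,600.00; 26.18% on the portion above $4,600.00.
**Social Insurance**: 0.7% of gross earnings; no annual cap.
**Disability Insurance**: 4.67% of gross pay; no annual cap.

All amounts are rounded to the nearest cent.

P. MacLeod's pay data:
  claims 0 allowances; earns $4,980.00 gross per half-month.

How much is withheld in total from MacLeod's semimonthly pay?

State Income Tax: taxable = $4,980.00
  $508.94 + 26.18% × ($4,980.00 − $4,600.00) = $508.94 + 26.18% × $380.00 = $608.42
Social Insurance: 0.7% × $4,980.00 = $34.86
Disability Insurance: 4.67% × $4,980.00 = $232.57
Total: $608.42 + $34.86 + $232.57 = $875.85

$875.85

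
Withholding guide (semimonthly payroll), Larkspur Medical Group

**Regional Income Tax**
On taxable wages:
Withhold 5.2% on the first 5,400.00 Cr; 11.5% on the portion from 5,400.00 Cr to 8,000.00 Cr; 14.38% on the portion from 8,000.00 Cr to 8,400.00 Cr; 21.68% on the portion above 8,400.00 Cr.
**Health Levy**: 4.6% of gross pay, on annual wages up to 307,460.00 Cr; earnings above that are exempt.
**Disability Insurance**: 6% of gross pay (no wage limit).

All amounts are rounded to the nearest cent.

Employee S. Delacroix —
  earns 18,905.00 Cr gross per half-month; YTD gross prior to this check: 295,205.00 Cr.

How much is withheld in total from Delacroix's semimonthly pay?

Regional Income Tax: taxable = 18,905.00 Cr
  637.32 Cr + 21.68% × (18,905.00 Cr − 8,400.00 Cr) = 637.32 Cr + 21.68% × 10,505.00 Cr = 2,914.80 Cr
Health Levy: cap 307,460.00 Cr − YTD 295,205.00 Cr = 12,255.00 Cr subject; 4.6% × 12,255.00 Cr = 563.73 Cr
Disability Insurance: 6% × 18,905.00 Cr = 1,134.30 Cr
Total: 2,914.80 Cr + 563.73 Cr + 1,134.30 Cr = 4,612.83 Cr

4,612.83 Cr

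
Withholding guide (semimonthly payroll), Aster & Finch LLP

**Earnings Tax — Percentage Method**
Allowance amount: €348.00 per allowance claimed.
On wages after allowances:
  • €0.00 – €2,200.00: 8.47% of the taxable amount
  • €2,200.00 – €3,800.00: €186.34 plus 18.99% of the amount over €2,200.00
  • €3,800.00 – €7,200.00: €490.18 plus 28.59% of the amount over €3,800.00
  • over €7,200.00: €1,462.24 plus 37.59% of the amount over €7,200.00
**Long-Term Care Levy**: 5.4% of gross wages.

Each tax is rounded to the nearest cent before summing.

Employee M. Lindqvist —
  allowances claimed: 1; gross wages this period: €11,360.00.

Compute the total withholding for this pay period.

Earnings Tax: taxable = €11,360.00 − 1×€348.00 = €11,012.00
  €1,462.24 + 37.59% × (€11,012.00 − €7,200.00) = €1,462.24 + 37.59% × €3,812.00 = €2,895.17
Long-Term Care Levy: 5.4% × €11,360.00 = €613.44
Total: €2,895.17 + €613.44 = €3,508.61

€3,508.61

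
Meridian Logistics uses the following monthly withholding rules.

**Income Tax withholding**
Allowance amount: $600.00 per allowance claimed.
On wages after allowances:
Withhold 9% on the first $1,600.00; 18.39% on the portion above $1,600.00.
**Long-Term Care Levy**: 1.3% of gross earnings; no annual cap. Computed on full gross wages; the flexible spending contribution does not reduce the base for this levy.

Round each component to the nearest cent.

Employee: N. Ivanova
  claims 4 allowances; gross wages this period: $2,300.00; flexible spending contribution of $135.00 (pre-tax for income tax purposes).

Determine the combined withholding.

Income Tax: taxable = $2,300.00 − $135.00 − 4×$600.00 = $-235.00
  Taxable ≤ 0 → $0.00
Long-Term Care Levy: 1.3% × $2,300.00 = $29.90
Total: $0.00 + $29.90 = $29.90

$29.90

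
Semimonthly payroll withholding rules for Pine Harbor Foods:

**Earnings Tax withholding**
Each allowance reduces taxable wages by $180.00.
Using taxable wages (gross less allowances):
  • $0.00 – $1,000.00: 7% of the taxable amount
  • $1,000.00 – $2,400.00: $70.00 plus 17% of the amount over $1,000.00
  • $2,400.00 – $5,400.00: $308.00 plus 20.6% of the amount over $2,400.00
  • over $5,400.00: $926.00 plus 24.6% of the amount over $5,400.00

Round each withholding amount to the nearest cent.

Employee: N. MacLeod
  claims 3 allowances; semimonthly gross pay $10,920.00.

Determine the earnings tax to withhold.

Earnings Tax: taxable = $10,920.00 − 3×$180.00 = $10,380.00
  $926.00 + 24.6% × ($10,380.00 − $5,400.00) = $926.00 + 24.6% × $4,980.00 = $2,151.08

$2,151.08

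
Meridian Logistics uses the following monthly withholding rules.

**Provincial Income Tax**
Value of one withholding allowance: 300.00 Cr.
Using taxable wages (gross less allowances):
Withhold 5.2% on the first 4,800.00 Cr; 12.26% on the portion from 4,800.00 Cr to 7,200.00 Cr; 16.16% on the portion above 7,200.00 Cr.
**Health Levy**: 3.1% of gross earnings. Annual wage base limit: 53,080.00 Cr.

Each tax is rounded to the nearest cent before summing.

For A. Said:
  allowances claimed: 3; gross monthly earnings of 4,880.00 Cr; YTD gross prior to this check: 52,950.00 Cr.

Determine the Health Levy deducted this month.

Health Levy: cap 53,080.00 Cr − YTD 52,950.00 Cr = 130.00 Cr subject; 3.1% × 130.00 Cr = 4.03 Cr

4.03 Cr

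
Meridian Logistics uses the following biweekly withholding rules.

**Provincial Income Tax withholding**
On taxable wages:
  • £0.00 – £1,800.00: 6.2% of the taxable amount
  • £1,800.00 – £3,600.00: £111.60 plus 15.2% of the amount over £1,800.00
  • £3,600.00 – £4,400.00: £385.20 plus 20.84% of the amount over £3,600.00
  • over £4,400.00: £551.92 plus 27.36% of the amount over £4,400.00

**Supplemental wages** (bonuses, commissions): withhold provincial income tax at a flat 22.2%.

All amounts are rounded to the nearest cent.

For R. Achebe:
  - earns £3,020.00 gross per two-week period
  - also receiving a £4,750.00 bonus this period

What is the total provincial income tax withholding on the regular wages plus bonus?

£1,351.54

Provincial Income Tax: taxable = £3,020.00
  £111.60 + 15.2% × (£3,020.00 − £1,800.00) = £111.60 + 15.2% × £1,220.00 = £297.04
Supplemental (22.2% flat on bonus): 22.2% × £4,750.00 = £1,054.50
Total provincial income tax: £297.04 + £1,054.50 = £1,351.54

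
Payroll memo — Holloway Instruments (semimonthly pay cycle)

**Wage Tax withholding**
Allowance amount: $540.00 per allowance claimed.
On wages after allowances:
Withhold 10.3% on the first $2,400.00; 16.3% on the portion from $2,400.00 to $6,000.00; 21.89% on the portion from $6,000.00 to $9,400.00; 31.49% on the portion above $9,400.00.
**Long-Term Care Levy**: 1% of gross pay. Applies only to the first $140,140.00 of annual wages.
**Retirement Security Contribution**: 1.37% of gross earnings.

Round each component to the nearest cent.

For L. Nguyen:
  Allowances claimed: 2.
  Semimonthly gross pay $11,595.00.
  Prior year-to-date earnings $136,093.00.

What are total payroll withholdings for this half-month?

Wage Tax: taxable = $11,595.00 − 2×$540.00 = $10,515.00
  $1,578.26 + 31.49% × ($10,515.00 − $9,400.00) = $1,578.26 + 31.49% × $1,115.00 = $1,929.37
Long-Term Care Levy: cap $140,140.00 − YTD $136,093.00 = $4,047.00 subject; 1% × $4,047.00 = $40.47
Retirement Security Contribution: 1.37% × $11,595.00 = $158.85
Total: $1,929.37 + $40.47 + $158.85 = $2,128.69

$2,128.69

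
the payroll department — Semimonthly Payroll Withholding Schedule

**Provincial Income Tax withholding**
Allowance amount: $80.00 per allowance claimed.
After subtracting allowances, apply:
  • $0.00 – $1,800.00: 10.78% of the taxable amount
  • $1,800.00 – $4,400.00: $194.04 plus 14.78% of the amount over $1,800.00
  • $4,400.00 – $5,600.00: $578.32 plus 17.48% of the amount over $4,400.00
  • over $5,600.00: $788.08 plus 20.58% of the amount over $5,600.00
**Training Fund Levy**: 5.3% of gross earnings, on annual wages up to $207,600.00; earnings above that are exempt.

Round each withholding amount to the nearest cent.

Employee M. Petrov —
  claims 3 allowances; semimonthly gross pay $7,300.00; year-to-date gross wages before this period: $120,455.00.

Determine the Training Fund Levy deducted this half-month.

$386.90

Training Fund Levy: 5.3% × $7,300.00 = $386.90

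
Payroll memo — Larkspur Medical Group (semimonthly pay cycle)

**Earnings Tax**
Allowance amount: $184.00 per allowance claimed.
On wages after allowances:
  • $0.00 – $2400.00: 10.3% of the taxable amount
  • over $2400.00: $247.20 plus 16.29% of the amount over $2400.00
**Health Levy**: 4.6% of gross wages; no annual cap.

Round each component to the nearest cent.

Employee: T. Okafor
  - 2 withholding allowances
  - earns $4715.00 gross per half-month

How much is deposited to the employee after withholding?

Earnings Tax: taxable = $4715.00 − 2×$184.00 = $4347.00
  $247.20 + 16.29% × ($4347.00 − $2400.00) = $247.20 + 16.29% × $1947.00 = $564.37
Health Levy: 4.6% × $4715.00 = $216.89
Total withheld: $564.37 + $216.89 = $781.26
Net pay: $4715.00 − $781.26 = $3933.74

$3933.74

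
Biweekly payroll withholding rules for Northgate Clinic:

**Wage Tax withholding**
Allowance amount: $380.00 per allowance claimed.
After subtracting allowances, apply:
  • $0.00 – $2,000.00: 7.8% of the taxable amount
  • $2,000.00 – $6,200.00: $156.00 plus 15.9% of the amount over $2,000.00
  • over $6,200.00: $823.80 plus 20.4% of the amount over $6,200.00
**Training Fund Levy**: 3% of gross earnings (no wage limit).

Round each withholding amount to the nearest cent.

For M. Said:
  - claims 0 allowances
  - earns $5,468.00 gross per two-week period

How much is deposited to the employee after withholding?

Wage Tax: taxable = $5,468.00
  $156.00 + 15.9% × ($5,468.00 − $2,000.00) = $156.00 + 15.9% × $3,468.00 = $707.41
Training Fund Levy: 3% × $5,468.00 = $164.04
Total withheld: $707.41 + $164.04 = $871.45
Net pay: $5,468.00 − $871.45 = $4,596.55

$4,596.55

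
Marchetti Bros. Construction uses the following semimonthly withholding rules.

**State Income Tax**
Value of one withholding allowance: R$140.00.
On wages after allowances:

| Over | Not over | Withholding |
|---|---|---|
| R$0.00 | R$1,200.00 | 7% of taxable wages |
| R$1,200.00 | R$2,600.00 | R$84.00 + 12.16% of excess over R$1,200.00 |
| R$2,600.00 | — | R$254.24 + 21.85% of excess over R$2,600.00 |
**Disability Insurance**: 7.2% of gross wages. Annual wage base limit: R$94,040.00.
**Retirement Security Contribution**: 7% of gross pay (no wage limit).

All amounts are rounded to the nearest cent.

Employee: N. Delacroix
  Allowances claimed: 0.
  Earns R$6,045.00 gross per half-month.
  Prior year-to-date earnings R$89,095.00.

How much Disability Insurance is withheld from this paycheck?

R$356.04

Disability Insurance: cap R$94,040.00 − YTD R$89,095.00 = R$4,945.00 subject; 7.2% × R$4,945.00 = R$356.04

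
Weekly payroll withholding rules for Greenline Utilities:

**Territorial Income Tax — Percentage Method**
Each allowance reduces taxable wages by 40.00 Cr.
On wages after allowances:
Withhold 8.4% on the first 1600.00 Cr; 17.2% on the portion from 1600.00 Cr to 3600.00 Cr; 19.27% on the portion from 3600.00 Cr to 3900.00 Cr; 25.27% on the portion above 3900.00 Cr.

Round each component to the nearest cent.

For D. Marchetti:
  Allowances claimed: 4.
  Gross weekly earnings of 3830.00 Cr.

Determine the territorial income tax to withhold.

491.89 Cr

Territorial Income Tax: taxable = 3830.00 Cr − 4×40.00 Cr = 3670.00 Cr
  478.40 Cr + 19.27% × (3670.00 Cr − 3600.00 Cr) = 478.40 Cr + 19.27% × 70.00 Cr = 491.89 Cr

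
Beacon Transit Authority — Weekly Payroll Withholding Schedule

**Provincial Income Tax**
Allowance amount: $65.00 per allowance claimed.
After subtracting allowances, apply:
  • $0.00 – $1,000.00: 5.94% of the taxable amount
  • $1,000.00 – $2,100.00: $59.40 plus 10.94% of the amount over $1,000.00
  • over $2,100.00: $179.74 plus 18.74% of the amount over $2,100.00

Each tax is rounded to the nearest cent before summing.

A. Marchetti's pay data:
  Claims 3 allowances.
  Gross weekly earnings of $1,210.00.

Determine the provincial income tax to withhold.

$61.04

Provincial Income Tax: taxable = $1,210.00 − 3×$65.00 = $1,015.00
  $59.40 + 10.94% × ($1,015.00 − $1,000.00) = $59.40 + 10.94% × $15.00 = $61.04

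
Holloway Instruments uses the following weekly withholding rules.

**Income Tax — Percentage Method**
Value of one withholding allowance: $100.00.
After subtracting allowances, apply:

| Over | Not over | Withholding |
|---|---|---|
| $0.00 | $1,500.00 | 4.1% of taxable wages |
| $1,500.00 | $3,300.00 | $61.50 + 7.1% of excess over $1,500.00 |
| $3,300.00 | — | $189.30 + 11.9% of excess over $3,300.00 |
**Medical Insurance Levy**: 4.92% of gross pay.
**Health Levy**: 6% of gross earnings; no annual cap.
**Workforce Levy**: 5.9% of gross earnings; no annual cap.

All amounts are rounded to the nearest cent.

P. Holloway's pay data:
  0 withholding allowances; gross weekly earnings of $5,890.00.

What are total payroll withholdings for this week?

Income Tax: taxable = $5,890.00
  $189.30 + 11.9% × ($5,890.00 − $3,300.00) = $189.30 + 11.9% × $2,590.00 = $497.51
Medical Insurance Levy: 4.92% × $5,890.00 = $289.79
Health Levy: 6% × $5,890.00 = $353.40
Workforce Levy: 5.9% × $5,890.00 = $347.51
Total: $497.51 + $289.79 + $353.40 + $347.51 = $1,488.21

$1,488.21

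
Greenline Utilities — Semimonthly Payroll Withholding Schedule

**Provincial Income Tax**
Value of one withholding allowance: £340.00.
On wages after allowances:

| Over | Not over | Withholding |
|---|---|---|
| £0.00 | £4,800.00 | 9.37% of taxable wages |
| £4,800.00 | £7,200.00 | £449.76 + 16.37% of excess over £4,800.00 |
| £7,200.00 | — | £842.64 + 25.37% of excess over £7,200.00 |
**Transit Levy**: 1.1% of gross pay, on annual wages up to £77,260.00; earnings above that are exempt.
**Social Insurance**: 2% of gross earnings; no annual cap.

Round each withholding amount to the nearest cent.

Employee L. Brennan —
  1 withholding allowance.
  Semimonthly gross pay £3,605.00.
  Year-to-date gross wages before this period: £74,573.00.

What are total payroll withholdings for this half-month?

Provincial Income Tax: taxable = £3,605.00 − 1×£340.00 = £3,265.00
  9.37% × £3,265.00 = £305.93
Transit Levy: cap £77,260.00 − YTD £74,573.00 = £2,687.00 subject; 1.1% × £2,687.00 = £29.56
Social Insurance: 2% × £3,605.00 = £72.10
Total: £305.93 + £29.56 + £72.10 = £407.59

£407.59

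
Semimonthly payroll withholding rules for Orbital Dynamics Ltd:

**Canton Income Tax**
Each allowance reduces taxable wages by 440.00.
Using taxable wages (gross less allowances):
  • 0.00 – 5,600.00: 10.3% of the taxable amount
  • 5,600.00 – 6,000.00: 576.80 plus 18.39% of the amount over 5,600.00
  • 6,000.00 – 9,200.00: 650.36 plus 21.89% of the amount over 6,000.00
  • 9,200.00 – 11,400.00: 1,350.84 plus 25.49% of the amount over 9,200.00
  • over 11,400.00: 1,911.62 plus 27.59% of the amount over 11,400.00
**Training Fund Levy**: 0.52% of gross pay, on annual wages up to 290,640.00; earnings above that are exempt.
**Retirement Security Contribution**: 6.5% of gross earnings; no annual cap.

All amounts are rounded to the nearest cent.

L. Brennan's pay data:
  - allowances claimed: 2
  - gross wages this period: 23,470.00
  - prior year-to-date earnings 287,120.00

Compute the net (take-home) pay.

16,927.21

Canton Income Tax: taxable = 23,470.00 − 2×440.00 = 22,590.00
  1,911.62 + 27.59% × (22,590.00 − 11,400.00) = 1,911.62 + 27.59% × 11,190.00 = 4,998.94
Training Fund Levy: cap 290,640.00 − YTD 287,120.00 = 3,520.00 subject; 0.52% × 3,520.00 = 18.30
Retirement Security Contribution: 6.5% × 23,470.00 = 1,525.55
Total withheld: 4,998.94 + 18.30 + 1,525.55 = 6,542.79
Net pay: 23,470.00 − 6,542.79 = 16,927.21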